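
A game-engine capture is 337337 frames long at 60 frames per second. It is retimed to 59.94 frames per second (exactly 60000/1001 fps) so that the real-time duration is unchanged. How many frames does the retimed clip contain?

Target frames = source frames × (target rate / source rate) = 337337 × (60000/1001)/(60) = 337337 × 1000/1001 = 337000.

337000 frames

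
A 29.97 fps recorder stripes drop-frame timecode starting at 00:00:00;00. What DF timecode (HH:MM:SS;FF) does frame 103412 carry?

00:57:30;16

Each 10-minute DF block holds 10 × 60 × 30 − 9 × 2 = 17982 frames. 103412 ÷ 17982 → 5 full blocks, remainder 13502.
Within the partial block the first minute is 1800 frames and each further minute 1798, so 7 further minute boundaries passed. Total skipped labels = 18 × 5 + 2 × 7 = 104.
Non-drop label index = 103412 + 104 = 103516; at 30 labels/s that is 00:57:30:16, i.e. DF 00:57:30;16.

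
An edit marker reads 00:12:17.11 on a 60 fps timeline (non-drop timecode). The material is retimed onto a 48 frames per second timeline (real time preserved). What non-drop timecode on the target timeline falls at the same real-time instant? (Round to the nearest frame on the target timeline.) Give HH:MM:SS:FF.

Source frame index: (0×3600 + 12×60 + 17) × 60 + 11 = 44231.
Real time: 44231 / (60) = 44231/60 s.
Target frame: (44231/60) × (48) = 176924/5 ≈ 35384.800 → 35385.
At 48 labels/s: frame 35385 → 00:12:17:09.

00:12:17:09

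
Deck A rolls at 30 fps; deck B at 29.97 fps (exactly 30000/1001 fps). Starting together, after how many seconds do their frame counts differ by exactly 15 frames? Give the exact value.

500.5 seconds

The gap grows by |30000/1001 − 30| = 30/1001 frames per second.
Time for a 15-frame gap: 15 ÷ (30/1001) = 500.5 s.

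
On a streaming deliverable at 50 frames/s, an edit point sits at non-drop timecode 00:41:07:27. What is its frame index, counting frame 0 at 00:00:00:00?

frame 123377

Total seconds to the label: (0 × 3600 + 41 × 60 + 7) = 2467.
Frame index = 2467 × 50 + 27 = 123377.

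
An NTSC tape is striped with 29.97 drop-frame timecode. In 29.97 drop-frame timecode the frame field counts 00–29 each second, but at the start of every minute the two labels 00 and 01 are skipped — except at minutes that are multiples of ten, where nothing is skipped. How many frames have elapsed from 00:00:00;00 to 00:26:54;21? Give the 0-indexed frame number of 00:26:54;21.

48393

Complete 10-minute blocks: 2, each 17982 frames → 35964.
Remaining 6 whole minutes in the current block: 1800 + 5 × 1798 = 10790 frames.
Within the current minute: 54 × 30 + 21 − 2 = 1639 (labels ;00/;01 skipped at this minute). Total = 35964 + 10790 + 1639 = 48393.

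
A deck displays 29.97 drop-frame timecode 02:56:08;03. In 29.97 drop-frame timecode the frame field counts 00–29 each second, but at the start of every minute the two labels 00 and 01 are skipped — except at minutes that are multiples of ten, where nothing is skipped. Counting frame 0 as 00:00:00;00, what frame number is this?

316725

Complete 10-minute blocks: 17, each 17982 frames → 305694.
Remaining 6 whole minutes in the current block: 1800 + 5 × 1798 = 10790 frames.
Within the current minute: 8 × 30 + 3 − 2 = 241 (labels ;00/;01 skipped at this minute). Total = 305694 + 10790 + 241 = 316725.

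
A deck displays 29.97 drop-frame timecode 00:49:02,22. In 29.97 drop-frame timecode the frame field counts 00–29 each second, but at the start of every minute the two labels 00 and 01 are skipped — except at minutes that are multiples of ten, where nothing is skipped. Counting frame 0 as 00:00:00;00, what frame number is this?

88192

Complete 10-minute blocks: 4, each 17982 frames → 71928.
Remaining 9 whole minutes in the current block: 1800 + 8 × 1798 = 16184 frames.
Within the current minute: 2 × 30 + 22 − 2 = 80 (labels ;00/;01 skipped at this minute). Total = 71928 + 16184 + 80 = 88192.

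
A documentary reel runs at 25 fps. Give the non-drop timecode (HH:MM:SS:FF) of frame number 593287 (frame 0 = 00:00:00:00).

06:35:31:12

593287 ÷ 25 = 23731 full seconds, remainder 12 frames.
23731 s = 6 h 35 min 31 s.
Timecode: 06:35:31:12.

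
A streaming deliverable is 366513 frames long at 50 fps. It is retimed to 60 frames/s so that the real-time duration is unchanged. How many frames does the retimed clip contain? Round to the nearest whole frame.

Frames at target rate = 366513 × (60) / (50) = 2199078/5 ≈ 439815.600.
Nearest whole frame: 439816.

439816 frames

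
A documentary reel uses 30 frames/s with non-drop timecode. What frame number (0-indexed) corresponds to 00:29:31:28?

Total seconds to the label: (0 × 3600 + 29 × 60 + 31) = 1771.
Frame index = 1771 × 30 + 28 = 53158.

53158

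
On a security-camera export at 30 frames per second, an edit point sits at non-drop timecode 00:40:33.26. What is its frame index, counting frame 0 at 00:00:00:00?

73016

Total seconds to the label: (0 × 3600 + 40 × 60 + 33) = 2433.
Frame index = 2433 × 30 + 26 = 73016.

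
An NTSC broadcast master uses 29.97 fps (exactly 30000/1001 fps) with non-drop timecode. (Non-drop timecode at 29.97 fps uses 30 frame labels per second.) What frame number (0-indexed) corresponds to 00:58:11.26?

Total seconds to the label: (0 × 3600 + 58 × 60 + 11) = 3491.
Frame index = 3491 × 30 + 26 = 104756.

frame 104756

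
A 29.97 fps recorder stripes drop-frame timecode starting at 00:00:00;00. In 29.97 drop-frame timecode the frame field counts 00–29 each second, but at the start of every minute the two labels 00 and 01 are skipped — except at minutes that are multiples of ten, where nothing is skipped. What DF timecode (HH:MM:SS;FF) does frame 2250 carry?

Ten DF minutes hold 17982 frames, so frame 2250 lies in block 0 (frames 0–17981) with 2250 frames into that block.
The block's first minute is 1800 frames and the rest 1798 each; 2250 frames reaches minute 1, so 0 × 18 + 1 × 2 = 2 labels have been skipped so far.
Adding those back, label number 2250 + 2 = 2252 at 30 labels/s is 75 s + 2 f = 0 h 1 min 15 s frame 2, i.e. 00:01:15;02.

00:01:15;02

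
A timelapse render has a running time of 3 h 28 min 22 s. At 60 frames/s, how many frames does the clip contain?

3 h 28 min 22 s = 12502 s.
Frames = 12502 × 60 = 750120.

750120 frames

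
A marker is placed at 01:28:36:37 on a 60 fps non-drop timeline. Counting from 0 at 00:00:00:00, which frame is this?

Total seconds to the label: (1 × 3600 + 28 × 60 + 36) = 5316.
Frame index = 5316 × 60 + 37 = 318997.

frame 318997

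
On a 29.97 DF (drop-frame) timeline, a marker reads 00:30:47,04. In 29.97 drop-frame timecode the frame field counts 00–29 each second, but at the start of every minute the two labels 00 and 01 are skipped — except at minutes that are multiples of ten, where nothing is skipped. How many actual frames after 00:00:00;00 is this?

Complete 10-minute blocks: 3, each 17982 frames → 53946.
Remaining 0 whole minutes in the current block: 0 frames.
Within the current minute: 47 × 30 + 4 = 1414. Total = 53946 + 0 + 1414 = 55360.

55360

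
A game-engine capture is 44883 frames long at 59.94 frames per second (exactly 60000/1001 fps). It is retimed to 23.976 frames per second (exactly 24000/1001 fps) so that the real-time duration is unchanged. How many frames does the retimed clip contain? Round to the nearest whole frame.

Frames at target rate = 44883 × (24000/1001) / (60000/1001) = 89766/5 ≈ 17953.200.
Nearest whole frame: 17953.

17953 frames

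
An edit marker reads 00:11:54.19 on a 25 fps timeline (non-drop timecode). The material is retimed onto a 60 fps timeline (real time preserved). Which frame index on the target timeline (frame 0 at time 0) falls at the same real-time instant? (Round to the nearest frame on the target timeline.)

frame 42886

Source frame index: (0×3600 + 11×60 + 54) × 25 + 19 = 17869.
Real time: 17869 / (25) = 17869/25 s.
Target frame: (17869/25) × (60) = 214428/5 ≈ 42885.600 → 42886.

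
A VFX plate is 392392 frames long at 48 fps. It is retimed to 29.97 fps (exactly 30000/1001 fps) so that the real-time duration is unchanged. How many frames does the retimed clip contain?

Target frames = source frames × (target rate / source rate) = 392392 × (30000/1001)/(48) = 392392 × 625/1001 = 245000.

245000 frames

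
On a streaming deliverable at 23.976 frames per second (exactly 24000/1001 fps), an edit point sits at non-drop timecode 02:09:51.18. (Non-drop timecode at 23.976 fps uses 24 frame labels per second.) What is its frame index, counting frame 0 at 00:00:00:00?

187002

Total seconds to the label: (2 × 3600 + 9 × 60 + 51) = 7791.
Frame index = 7791 × 24 + 18 = 187002.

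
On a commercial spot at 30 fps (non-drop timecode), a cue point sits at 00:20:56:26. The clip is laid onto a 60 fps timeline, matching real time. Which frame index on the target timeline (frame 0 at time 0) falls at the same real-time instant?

frame 75412

Source frame index: (0×3600 + 20×60 + 56) × 30 + 26 = 37706.
Real time: 37706 / (30) = 18853/15 s.
Target frame: (18853/15) × (60) = 75412.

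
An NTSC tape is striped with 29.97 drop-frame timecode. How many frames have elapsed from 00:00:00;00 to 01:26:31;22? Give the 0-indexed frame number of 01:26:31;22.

Complete 10-minute blocks: 8, each 17982 frames → 143856.
Remaining 6 whole minutes in the current block: 1800 + 5 × 1798 = 10790 frames.
Within the current minute: 31 × 30 + 22 − 2 = 950 (labels ;00/;01 skipped at this minute). Total = 143856 + 10790 + 950 = 155596.

155596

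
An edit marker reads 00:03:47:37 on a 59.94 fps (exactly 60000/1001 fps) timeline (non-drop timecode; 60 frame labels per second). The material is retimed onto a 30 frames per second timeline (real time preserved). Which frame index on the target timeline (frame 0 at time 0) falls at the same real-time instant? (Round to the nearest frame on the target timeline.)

frame 6835

Source frame index: (0×3600 + 3×60 + 47) × 60 + 37 = 13657.
Real time: 13657 / (60000/1001) = 13670657/60000 s.
Target frame: (13670657/60000) × (30) = 13670657/2000 ≈ 6835.328 → 6835.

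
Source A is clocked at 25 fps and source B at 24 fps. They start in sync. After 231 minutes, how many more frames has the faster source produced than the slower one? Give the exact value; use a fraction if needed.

231 min = 13860 s.
A emits 25 × 13860 = 346500 frames; B emits 24 × 13860 = 332640.
Difference = 13860 frames; B is behind A.

13860 frames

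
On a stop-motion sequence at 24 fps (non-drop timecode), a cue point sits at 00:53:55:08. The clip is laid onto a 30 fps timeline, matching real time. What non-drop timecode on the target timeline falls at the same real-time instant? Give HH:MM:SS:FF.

00:53:55:10

Source frame index: (0×3600 + 53×60 + 55) × 24 + 8 = 77648.
Real time: 77648 / (24) = 9706/3 s.
Target frame: (9706/3) × (30) = 97060.
At 30 labels/s: frame 97060 → 00:53:55:10.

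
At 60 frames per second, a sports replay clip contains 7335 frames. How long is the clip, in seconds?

Running time = 7335 / (60) = 122.25 s.

122.25 seconds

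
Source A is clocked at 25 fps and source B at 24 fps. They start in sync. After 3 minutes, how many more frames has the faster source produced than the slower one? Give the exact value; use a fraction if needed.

180 frames

3 min = 180 s.
A emits 25 × 180 = 4500 frames; B emits 24 × 180 = 4320.
Difference = 180 frames; B is behind A.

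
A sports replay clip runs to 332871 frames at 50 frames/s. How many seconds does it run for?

6657.42 seconds

Running time = 332871 / (50) = 6657.42 s.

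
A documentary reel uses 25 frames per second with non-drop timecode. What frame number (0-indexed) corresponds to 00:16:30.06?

Total seconds to the label: (0 × 3600 + 16 × 60 + 30) = 990.
Frame index = 990 × 25 + 6 = 24756.

frame 24756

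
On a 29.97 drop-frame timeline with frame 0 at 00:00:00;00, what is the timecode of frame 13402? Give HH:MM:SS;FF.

00:07:27;06

Each 10-minute DF block holds 10 × 60 × 30 − 9 × 2 = 17982 frames. 13402 ÷ 17982 → 0 full blocks, remainder 13402.
Within the partial block the first minute is 1800 frames and each further minute 1798, so 7 further minute boundaries passed. Total skipped labels = 18 × 0 + 2 × 7 = 14.
Non-drop label index = 13402 + 14 = 13416; at 30 labels/s that is 00:07:27:06, i.e. DF 00:07:27;06.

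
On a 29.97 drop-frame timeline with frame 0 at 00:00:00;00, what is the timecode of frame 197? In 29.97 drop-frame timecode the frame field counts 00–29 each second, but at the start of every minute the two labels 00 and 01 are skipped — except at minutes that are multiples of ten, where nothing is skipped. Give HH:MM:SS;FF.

Each 10-minute DF block holds 10 × 60 × 30 − 9 × 2 = 17982 frames. 197 ÷ 17982 → 0 full blocks, remainder 197.
Within the partial block the first minute is 1800 frames and each further minute 1798, so 0 further minute boundaries passed. Total skipped labels = 18 × 0 + 2 × 0 = 0.
Non-drop label index = 197 + 0 = 197; at 30 labels/s that is 00:00:06:17, i.e. DF 00:00:06;17.

00:00:06;17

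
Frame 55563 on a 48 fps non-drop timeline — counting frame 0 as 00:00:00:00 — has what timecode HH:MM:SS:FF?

55563 ÷ 48 = 1157 full seconds, remainder 27 frames.
1157 s = 0 h 19 min 17 s.
Timecode: 00:19:17:27.

00:19:17:27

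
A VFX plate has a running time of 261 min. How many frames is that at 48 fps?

751680 frames

261 min = 15660 s.
Frames = 15660 × 48 = 751680.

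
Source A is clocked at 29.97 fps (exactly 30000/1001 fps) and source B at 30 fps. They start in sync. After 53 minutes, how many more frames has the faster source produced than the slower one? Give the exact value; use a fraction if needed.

53 min = 3180 s.
A emits 30000/1001 × 3180 = 95400000/1001 frames; B emits 30 × 3180 = 95400.
Difference = 95400/1001 frames (≈ 95.3047); B is ahead of A.

95400/1001 frames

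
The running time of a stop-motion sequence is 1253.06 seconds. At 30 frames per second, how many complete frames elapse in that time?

Frames = 1253.06 × 30 = 187959/5 ≈ 37591.8000.
Complete frames: 37591.

37591 frames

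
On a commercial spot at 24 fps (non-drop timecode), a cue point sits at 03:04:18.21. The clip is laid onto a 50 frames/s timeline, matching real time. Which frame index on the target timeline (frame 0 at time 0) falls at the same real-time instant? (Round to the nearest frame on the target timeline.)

Source frame index: (3×3600 + 4×60 + 18) × 24 + 21 = 265413.
Real time: 265413 / (24) = 88471/8 s.
Target frame: (88471/8) × (50) = 2211775/4 ≈ 552943.750 → 552944.

frame 552944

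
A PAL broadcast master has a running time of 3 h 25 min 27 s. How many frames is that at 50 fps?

616350 frames

3 h 25 min 27 s = 12327 s.
Frames = 12327 × 50 = 616350.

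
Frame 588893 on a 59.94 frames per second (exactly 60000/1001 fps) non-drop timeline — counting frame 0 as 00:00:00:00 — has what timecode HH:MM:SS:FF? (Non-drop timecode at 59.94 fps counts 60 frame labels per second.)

02:43:34:53

588893 ÷ 60 = 9814 full seconds, remainder 53 frames.
9814 s = 2 h 43 min 34 s.
Timecode: 02:43:34:53.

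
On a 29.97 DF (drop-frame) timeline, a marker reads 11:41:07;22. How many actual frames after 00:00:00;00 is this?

1260770

Complete 10-minute blocks: 70, each 17982 frames → 1258740.
Remaining 1 whole minute in the current block: 1800 + 0 × 1798 = 1800 frames.
Within the current minute: 7 × 30 + 22 − 2 = 230 (labels ;00/;01 skipped at this minute). Total = 1258740 + 1800 + 230 = 1260770.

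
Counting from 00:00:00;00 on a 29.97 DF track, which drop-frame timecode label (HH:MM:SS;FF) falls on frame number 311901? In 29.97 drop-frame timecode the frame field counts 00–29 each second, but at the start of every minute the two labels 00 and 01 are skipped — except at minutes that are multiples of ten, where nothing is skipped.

02:53:27;03

Ten DF minutes hold 17982 frames, so frame 311901 lies in block 17 (frames 305694–323675) with 6207 frames into that block.
The block's first minute is 1800 frames and the rest 1798 each; 6207 frames reaches minute 3, so 17 × 18 + 3 × 2 = 312 labels have been skipped so far.
Adding those back, label number 311901 + 312 = 312213 at 30 labels/s is 10407 s + 3 f = 2 h 53 min 27 s frame 3, i.e. 02:53:27;03.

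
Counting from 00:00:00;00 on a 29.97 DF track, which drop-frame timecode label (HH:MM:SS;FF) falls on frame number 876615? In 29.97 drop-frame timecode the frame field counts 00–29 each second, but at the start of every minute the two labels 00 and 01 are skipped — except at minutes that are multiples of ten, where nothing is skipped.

08:07:29;23

Ten DF minutes hold 17982 frames, so frame 876615 lies in block 48 (frames 863136–881117) with 13479 frames into that block.
The block's first minute is 1800 frames and the rest 1798 each; 13479 frames reaches minute 7, so 48 × 18 + 7 × 2 = 878 labels have been skipped so far.
Adding those back, label number 876615 + 878 = 877493 at 30 labels/s is 29249 s + 23 f = 8 h 7 min 29 s frame 23, i.e. 08:07:29;23.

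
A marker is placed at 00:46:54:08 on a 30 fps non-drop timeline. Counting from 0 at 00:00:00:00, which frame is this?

frame 84428

Total seconds to the label: (0 × 3600 + 46 × 60 + 54) = 2814.
Frame index = 2814 × 30 + 8 = 84428.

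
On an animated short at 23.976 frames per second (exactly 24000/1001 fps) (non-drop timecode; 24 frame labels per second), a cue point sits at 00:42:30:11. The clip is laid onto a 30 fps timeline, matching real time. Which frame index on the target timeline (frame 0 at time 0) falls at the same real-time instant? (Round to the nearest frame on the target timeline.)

frame 76590

Source frame index: (0×3600 + 42×60 + 30) × 24 + 11 = 61211.
Real time: 61211 / (24000/1001) = 61272211/24000 s.
Target frame: (61272211/24000) × (30) = 61272211/800 ≈ 76590.264 → 76590.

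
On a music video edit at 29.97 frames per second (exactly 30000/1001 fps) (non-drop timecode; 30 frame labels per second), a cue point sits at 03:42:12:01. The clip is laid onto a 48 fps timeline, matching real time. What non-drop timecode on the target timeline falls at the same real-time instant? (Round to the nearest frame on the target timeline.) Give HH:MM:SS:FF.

03:42:25:18

Source frame index: (3×3600 + 42×60 + 12) × 30 + 1 = 399961.
Real time: 399961 / (30000/1001) = 400360961/30000 s.
Target frame: (400360961/30000) × (48) = 400360961/625 ≈ 640577.538 → 640578.
At 48 labels/s: frame 640578 → 03:42:25:18.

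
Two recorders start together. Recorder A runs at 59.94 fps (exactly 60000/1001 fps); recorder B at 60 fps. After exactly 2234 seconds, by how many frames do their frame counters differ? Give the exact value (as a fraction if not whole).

A emits 60000/1001 × 2234 = 134040000/1001 frames; B emits 60 × 2234 = 134040.
Difference = 134040/1001 frames (≈ 133.9061); B is ahead of A.

134040/1001 frames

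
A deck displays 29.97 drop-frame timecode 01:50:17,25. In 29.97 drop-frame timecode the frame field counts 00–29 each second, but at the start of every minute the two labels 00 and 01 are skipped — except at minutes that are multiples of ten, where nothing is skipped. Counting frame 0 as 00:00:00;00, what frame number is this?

198337

Complete 10-minute blocks: 11, each 17982 frames → 197802.
Remaining 0 whole minutes in the current block: 0 frames.
Within the current minute: 17 × 30 + 25 = 535. Total = 197802 + 0 + 535 = 198337.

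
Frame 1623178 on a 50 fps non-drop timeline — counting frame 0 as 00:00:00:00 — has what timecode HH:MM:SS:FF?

09:01:03:28

1623178 ÷ 50 = 32463 full seconds, remainder 28 frames.
32463 s = 9 h 1 min 3 s.
Timecode: 09:01:03:28.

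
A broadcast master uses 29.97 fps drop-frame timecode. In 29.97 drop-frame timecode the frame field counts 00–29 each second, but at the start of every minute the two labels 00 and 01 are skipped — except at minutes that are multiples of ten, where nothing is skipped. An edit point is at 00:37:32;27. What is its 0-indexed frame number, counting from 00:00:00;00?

67519

As if non-drop at 30 labels/s: (0 × 3600 + 37 × 60 + 32) × 30 + 27 = 67587.
Minute boundaries passed: 37; those not divisible by 10: 37 − 3 = 34; dropped labels = 2 × 34 = 68.
Actual frame index = 67587 − 68 = 67519.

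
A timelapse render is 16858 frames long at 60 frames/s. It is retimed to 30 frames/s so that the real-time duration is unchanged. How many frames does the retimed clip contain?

8429 frames

Target frames = source frames × (target rate / source rate) = 16858 × (30)/(60) = 16858 × 1/2 = 8429.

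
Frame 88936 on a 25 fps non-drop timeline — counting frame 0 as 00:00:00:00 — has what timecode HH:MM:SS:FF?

88936 ÷ 25 = 3557 full seconds, remainder 11 frames.
3557 s = 0 h 59 min 17 s.
Timecode: 00:59:17:11.

00:59:17:11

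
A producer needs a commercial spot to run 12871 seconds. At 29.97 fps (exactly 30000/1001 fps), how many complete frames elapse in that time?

Frames = 12871 × 30000/1001 = 386130000/1001 ≈ 385744.2557.
Complete frames: 385744.

385744 frames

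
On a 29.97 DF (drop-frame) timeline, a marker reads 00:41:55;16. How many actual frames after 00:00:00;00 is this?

As if non-drop at 30 labels/s: (0 × 3600 + 41 × 60 + 55) × 30 + 16 = 75466.
Minute boundaries passed: 41; those not divisible by 10: 41 − 4 = 37; dropped labels = 2 × 37 = 74.
Actual frame index = 75466 − 74 = 75392.

75392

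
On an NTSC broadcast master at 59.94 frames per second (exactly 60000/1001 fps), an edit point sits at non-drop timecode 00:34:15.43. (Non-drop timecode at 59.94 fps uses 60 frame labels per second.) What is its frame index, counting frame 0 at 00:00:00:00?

Total seconds to the label: (0 × 3600 + 34 × 60 + 15) = 2055.
Frame index = 2055 × 60 + 43 = 123343.

123343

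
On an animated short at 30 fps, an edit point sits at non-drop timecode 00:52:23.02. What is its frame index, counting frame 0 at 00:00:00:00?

frame 94292

Total seconds to the label: (0 × 3600 + 52 × 60 + 23) = 3143.
Frame index = 3143 × 30 + 2 = 94292.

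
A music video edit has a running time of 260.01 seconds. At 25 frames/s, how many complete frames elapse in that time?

6500 frames

Frames = 260.01 × 25 = 26001/4 ≈ 6500.2500.
Complete frames: 6500.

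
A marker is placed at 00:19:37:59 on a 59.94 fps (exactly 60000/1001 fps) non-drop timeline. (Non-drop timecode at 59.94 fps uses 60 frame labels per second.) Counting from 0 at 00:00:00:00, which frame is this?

frame 70679

Total seconds to the label: (0 × 3600 + 19 × 60 + 37) = 1177.
Frame index = 1177 × 60 + 59 = 70679.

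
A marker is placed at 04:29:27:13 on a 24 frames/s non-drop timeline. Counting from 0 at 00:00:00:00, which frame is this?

Total seconds to the label: (4 × 3600 + 29 × 60 + 27) = 16167.
Frame index = 16167 × 24 + 13 = 388021.

frame 388021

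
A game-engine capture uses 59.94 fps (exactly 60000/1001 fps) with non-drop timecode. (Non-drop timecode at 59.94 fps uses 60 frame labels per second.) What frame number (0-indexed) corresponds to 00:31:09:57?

frame 112197

Total seconds to the label: (0 × 3600 + 31 × 60 + 9) = 1869.
Frame index = 1869 × 60 + 57 = 112197.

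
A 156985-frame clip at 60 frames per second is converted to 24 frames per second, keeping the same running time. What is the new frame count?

Target frames = source frames × (target rate / source rate) = 156985 × (24)/(60) = 156985 × 2/5 = 62794.

62794 frames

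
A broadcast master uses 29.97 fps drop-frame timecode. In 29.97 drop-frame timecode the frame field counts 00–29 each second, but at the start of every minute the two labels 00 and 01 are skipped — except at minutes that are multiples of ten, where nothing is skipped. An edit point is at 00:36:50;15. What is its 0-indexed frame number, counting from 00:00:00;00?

66249

As if non-drop at 30 labels/s: (0 × 3600 + 36 × 60 + 50) × 30 + 15 = 66315.
Minute boundaries passed: 36; those not divisible by 10: 36 − 3 = 33; dropped labels = 2 × 33 = 66.
Actual frame index = 66315 − 66 = 66249.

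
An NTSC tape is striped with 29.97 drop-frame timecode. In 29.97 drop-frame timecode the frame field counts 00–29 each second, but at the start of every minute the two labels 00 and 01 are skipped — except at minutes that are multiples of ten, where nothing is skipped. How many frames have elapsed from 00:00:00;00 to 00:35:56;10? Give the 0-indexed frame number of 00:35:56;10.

As if non-drop at 30 labels/s: (0 × 3600 + 35 × 60 + 56) × 30 + 10 = 64690.
Minute boundaries passed: 35; those not divisible by 10: 35 − 3 = 32; dropped labels = 2 × 32 = 64.
Actual frame index = 64690 − 64 = 64626.

64626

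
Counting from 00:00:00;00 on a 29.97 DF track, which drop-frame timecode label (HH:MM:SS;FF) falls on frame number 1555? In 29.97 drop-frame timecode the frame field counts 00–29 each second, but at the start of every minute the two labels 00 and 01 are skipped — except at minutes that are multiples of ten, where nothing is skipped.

00:00:51;25

Ten DF minutes hold 17982 frames, so frame 1555 lies in block 0 (frames 0–17981) with 1555 frames into that block.
The block's first minute is 1800 frames and the rest 1798 each; 1555 frames reaches minute 0, so 0 × 18 + 0 × 2 = 0 labels have been skipped so far.
Adding those back, label number 1555 + 0 = 1555 at 30 labels/s is 51 s + 25 f = 0 h 0 min 51 s frame 25, i.e. 00:00:51;25.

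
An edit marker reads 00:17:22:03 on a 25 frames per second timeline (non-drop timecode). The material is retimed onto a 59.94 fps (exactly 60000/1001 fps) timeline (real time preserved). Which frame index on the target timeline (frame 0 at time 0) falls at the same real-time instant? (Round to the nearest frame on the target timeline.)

frame 62465

Source frame index: (0×3600 + 17×60 + 22) × 25 + 3 = 26053.
Real time: 26053 / (25) = 26053/25 s.
Target frame: (26053/25) × (60000/1001) = 62527200/1001 ≈ 62464.735 → 62465.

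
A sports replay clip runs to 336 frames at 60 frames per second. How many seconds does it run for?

Running time = 336 / (60) = 5.6 s.

5.6 seconds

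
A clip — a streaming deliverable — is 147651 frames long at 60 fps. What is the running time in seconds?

Running time = 147651 / (60) = 2460.85 s.

2460.85 seconds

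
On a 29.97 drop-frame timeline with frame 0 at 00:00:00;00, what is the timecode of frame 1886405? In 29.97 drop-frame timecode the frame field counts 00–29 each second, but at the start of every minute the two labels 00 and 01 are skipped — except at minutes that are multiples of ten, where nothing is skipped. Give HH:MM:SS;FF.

17:29:03;05

Each 10-minute DF block holds 10 × 60 × 30 − 9 × 2 = 17982 frames. 1886405 ÷ 17982 → 104 full blocks, remainder 16277.
Within the partial block the first minute is 1800 frames and each further minute 1798, so 9 further minute boundaries passed. Total skipped labels = 18 × 104 + 2 × 9 = 1890.
Non-drop label index = 1886405 + 1890 = 1888295; at 30 labels/s that is 17:29:03:05, i.e. DF 17:29:03;05.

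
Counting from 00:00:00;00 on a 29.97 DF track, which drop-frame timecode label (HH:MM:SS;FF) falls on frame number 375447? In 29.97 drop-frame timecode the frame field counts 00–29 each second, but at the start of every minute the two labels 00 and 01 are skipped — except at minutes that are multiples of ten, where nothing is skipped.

Each 10-minute DF block holds 10 × 60 × 30 − 9 × 2 = 17982 frames. 375447 ÷ 17982 → 20 full blocks, remainder 15807.
Within the partial block the first minute is 1800 frames and each further minute 1798, so 8 further minute boundaries passed. Total skipped labels = 18 × 20 + 2 × 8 = 376.
Non-drop label index = 375447 + 376 = 375823; at 30 labels/s that is 03:28:47:13, i.e. DF 03:28:47;13.

03:28:47;13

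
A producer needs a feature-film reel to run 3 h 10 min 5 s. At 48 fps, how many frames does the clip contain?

3 h 10 min 5 s = 11405 s.
Frames = 11405 × 48 = 547440.

547440 frames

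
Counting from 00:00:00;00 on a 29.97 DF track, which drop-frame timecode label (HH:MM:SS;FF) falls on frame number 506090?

04:41:26;16

Each 10-minute DF block holds 10 × 60 × 30 − 9 × 2 = 17982 frames. 506090 ÷ 17982 → 28 full blocks, remainder 2594.
Within the partial block the first minute is 1800 frames and each further minute 1798, so 1 further minute boundary passed. Total skipped labels = 18 × 28 + 2 × 1 = 506.
Non-drop label index = 506090 + 506 = 506596; at 30 labels/s that is 04:41:26:16, i.e. DF 04:41:26;16.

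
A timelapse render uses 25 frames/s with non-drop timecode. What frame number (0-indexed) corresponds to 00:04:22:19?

6569

Total seconds to the label: (0 × 3600 + 4 × 60 + 22) = 262.
Frame index = 262 × 25 + 19 = 6569.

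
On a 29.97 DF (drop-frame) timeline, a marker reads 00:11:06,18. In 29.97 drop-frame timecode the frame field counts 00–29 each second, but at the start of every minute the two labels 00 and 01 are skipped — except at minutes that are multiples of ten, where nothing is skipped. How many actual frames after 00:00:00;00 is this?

19978

Complete 10-minute blocks: 1, each 17982 frames → 17982.
Remaining 1 whole minute in the current block: 1800 + 0 × 1798 = 1800 frames.
Within the current minute: 6 × 30 + 18 − 2 = 196 (labels ;00/;01 skipped at this minute). Total = 17982 + 1800 + 196 = 19978.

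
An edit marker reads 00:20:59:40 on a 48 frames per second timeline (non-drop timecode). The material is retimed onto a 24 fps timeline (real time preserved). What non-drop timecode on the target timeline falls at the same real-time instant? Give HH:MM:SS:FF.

Source frame index: (0×3600 + 20×60 + 59) × 48 + 40 = 60472.
Real time: 60472 / (48) = 7559/6 s.
Target frame: (7559/6) × (24) = 30236.
At 24 labels/s: frame 30236 → 00:20:59:20.

00:20:59:20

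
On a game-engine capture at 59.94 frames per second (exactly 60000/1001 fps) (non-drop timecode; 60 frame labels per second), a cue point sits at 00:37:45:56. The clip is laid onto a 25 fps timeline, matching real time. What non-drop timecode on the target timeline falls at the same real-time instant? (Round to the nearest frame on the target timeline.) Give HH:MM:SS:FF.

Source frame index: (0×3600 + 37×60 + 45) × 60 + 56 = 135956.
Real time: 135956 / (60000/1001) = 34022989/15000 s.
Target frame: (34022989/15000) × (25) = 34022989/600 ≈ 56704.982 → 56705.
At 25 labels/s: frame 56705 → 00:37:48:05.

00:37:48:05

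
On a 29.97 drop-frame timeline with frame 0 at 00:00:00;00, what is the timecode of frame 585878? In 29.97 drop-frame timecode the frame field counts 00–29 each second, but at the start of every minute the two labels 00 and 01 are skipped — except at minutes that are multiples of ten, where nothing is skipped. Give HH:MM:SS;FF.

05:25:48;24

Each 10-minute DF block holds 10 × 60 × 30 − 9 × 2 = 17982 frames. 585878 ÷ 17982 → 32 full blocks, remainder 10454.
Within the partial block the first minute is 1800 frames and each further minute 1798, so 5 further minute boundaries passed. Total skipped labels = 18 × 32 + 2 × 5 = 586.
Non-drop label index = 585878 + 586 = 586464; at 30 labels/s that is 05:25:48:24, i.e. DF 05:25:48;24.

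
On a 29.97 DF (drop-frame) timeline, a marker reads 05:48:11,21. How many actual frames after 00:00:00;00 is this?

626123

Complete 10-minute blocks: 34, each 17982 frames → 611388.
Remaining 8 whole minutes in the current block: 1800 + 7 × 1798 = 14386 frames.
Within the current minute: 11 × 30 + 21 − 2 = 349 (labels ;00/;01 skipped at this minute). Total = 611388 + 14386 + 349 = 626123.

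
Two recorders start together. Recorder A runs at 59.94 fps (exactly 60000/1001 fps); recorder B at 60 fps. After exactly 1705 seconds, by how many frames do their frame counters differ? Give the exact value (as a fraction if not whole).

A emits 60000/1001 × 1705 = 9300000/91 frames; B emits 60 × 1705 = 102300.
Difference = 9300/91 frames (≈ 102.1978); B is ahead of A.

9300/91 frames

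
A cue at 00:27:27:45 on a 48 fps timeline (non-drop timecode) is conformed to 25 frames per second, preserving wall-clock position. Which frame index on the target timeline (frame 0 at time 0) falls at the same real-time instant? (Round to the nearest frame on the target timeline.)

Source frame index: (0×3600 + 27×60 + 27) × 48 + 45 = 79101.
Real time: 79101 / (48) = 26367/16 s.
Target frame: (26367/16) × (25) = 659175/16 ≈ 41198.438 → 41198.

frame 41198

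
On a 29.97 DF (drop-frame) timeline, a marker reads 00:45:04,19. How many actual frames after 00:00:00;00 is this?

As if non-drop at 30 labels/s: (0 × 3600 + 45 × 60 + 4) × 30 + 19 = 81139.
Minute boundaries passed: 45; those not divisible by 10: 45 − 4 = 41; dropped labels = 2 × 41 = 82.
Actual frame index = 81139 − 82 = 81057.

81057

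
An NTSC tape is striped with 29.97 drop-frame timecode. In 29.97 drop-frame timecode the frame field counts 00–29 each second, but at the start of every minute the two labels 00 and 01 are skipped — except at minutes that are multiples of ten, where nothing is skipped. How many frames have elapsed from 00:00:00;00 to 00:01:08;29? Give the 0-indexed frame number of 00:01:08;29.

2067

As if non-drop at 30 labels/s: (0 × 3600 + 1 × 60 + 8) × 30 + 29 = 2069.
Minute boundaries passed: 1; those not divisible by 10: 1 − 0 = 1; dropped labels = 2 × 1 = 2.
Actual frame index = 2069 − 2 = 2067.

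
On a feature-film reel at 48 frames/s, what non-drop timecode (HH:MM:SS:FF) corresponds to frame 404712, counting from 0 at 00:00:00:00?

02:20:31:24

404712 ÷ 48 = 8431 full seconds, remainder 24 frames.
8431 s = 2 h 20 min 31 s.
Timecode: 02:20:31:24.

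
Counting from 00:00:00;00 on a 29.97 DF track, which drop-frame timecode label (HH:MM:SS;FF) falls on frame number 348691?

03:13:54;19

Ten DF minutes hold 17982 frames, so frame 348691 lies in block 19 (frames 341658–359639) with 7033 frames into that block.
The block's first minute is 1800 frames and the rest 1798 each; 7033 frames reaches minute 3, so 19 × 18 + 3 × 2 = 348 labels have been skipped so far.
Adding those back, label number 348691 + 348 = 349039 at 30 labels/s is 11634 s + 19 f = 3 h 13 min 54 s frame 19, i.e. 03:13:54;19.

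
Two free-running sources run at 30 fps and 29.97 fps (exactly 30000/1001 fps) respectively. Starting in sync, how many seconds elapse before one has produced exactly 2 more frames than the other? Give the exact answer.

The gap grows by |30000/1001 − 30| = 30/1001 frames per second.
Time for a 2-frame gap: 2 ÷ (30/1001) = 1001/15 s.

1001/15 seconds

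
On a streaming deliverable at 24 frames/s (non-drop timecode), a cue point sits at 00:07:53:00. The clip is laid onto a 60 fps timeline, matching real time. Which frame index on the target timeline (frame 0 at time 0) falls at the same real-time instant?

frame 28380

Source frame index: (0×3600 + 7×60 + 53) × 24 + 0 = 11352.
Real time: 11352 / (24) = 473 s.
Target frame: (473) × (60) = 28380.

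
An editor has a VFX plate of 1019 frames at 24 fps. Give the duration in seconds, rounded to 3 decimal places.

Running time = 1019 × 1/24 = 1019/24 s ≈ 42.458 s.

42.458 seconds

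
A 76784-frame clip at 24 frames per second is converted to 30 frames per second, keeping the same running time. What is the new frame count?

95980 frames

Target frames = source frames × (target rate / source rate) = 76784 × (30)/(24) = 76784 × 5/4 = 95980.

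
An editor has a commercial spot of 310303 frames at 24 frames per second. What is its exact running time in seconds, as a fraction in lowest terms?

Running time = 310303 ÷ (24) = 310303 × 1/24 = 310303/24 s.

310303/24 seconds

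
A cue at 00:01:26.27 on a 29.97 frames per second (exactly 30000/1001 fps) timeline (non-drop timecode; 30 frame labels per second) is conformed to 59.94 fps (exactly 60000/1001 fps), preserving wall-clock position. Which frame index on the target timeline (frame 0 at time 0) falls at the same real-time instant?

frame 5214

Source frame index: (0×3600 + 1×60 + 26) × 30 + 27 = 2607.
Real time: 2607 / (30000/1001) = 869869/10000 s.
Target frame: (869869/10000) × (60000/1001) = 5214.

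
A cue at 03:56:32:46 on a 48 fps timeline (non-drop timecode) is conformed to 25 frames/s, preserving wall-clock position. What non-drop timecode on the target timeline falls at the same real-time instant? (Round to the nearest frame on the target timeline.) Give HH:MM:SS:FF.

Source frame index: (3×3600 + 56×60 + 32) × 48 + 46 = 681262.
Real time: 681262 / (48) = 340631/24 s.
Target frame: (340631/24) × (25) = 8515775/24 ≈ 354823.958 → 354824.
At 25 labels/s: frame 354824 → 03:56:32:24.

03:56:32:24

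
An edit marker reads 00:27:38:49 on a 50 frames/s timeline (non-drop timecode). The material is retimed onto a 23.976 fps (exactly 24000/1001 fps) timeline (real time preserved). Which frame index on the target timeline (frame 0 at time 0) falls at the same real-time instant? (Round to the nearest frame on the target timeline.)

Source frame index: (0×3600 + 27×60 + 38) × 50 + 49 = 82949.
Real time: 82949 / (50) = 82949/50 s.
Target frame: (82949/50) × (24000/1001) = 39815520/1001 ≈ 39775.744 → 39776.

frame 39776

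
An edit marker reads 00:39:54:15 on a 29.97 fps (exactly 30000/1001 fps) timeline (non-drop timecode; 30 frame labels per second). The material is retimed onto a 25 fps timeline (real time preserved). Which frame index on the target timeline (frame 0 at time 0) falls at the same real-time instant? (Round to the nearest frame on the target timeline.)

Source frame index: (0×3600 + 39×60 + 54) × 30 + 15 = 71835.
Real time: 71835 / (30000/1001) = 4793789/2000 s.
Target frame: (4793789/2000) × (25) = 4793789/80 ≈ 59922.363 → 59922.

frame 59922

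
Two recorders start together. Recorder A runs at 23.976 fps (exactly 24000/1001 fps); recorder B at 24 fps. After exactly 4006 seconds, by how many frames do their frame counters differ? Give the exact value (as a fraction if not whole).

A emits 24000/1001 × 4006 = 96144000/1001 frames; B emits 24 × 4006 = 96144.
Difference = 96144/1001 frames (≈ 96.0480); B is ahead of A.

96144/1001 frames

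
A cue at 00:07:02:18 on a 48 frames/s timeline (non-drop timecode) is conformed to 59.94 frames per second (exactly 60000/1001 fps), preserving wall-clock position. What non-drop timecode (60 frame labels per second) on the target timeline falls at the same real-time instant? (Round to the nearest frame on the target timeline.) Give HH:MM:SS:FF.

00:07:01:57

Source frame index: (0×3600 + 7×60 + 2) × 48 + 18 = 20274.
Real time: 20274 / (48) = 3379/8 s.
Target frame: (3379/8) × (60000/1001) = 25342500/1001 ≈ 25317.183 → 25317.
At 60 labels/s: frame 25317 → 00:07:01:57.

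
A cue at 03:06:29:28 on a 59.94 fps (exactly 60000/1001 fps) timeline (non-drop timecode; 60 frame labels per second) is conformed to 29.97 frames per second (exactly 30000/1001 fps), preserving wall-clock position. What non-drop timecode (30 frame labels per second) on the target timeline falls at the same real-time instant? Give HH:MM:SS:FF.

03:06:29:14

Source frame index: (3×3600 + 6×60 + 29) × 60 + 28 = 671368.
Real time: 671368 / (60000/1001) = 84004921/7500 s.
Target frame: (84004921/7500) × (30000/1001) = 335684.
At 30 labels/s: frame 335684 → 03:06:29:14.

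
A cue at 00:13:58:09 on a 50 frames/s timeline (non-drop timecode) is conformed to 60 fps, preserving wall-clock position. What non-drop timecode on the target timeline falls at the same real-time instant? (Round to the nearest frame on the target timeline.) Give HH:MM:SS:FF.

Source frame index: (0×3600 + 13×60 + 58) × 50 + 9 = 41909.
Real time: 41909 / (50) = 41909/50 s.
Target frame: (41909/50) × (60) = 251454/5 ≈ 50290.800 → 50291.
At 60 labels/s: frame 50291 → 00:13:58:11.

00:13:58:11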